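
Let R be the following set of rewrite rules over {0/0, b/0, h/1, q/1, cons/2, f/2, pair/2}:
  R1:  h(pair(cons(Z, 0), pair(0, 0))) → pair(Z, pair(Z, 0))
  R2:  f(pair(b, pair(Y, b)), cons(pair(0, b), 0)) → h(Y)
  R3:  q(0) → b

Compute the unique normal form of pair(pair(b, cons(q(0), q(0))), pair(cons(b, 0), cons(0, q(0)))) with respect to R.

1. pair(pair(b, cons(q(0), q(0))), pair(cons(b, 0), cons(0, q(0))))  →  pair(pair(b, cons(b, q(0))), pair(cons(b, 0), cons(0, q(0))))   [R3 at 1.2.1]
2. pair(pair(b, cons(b, q(0))), pair(cons(b, 0), cons(0, q(0))))  →  pair(pair(b, cons(b, b)), pair(cons(b, 0), cons(0, q(0))))   [R3 at 1.2.2]
3. pair(pair(b, cons(b, b)), pair(cons(b, 0), cons(0, q(0))))  →  pair(pair(b, cons(b, b)), pair(cons(b, 0), cons(0, b)))   [R3 at 2.2.2]

pair(pair(b, cons(b, b)), pair(cons(b, 0), cons(0, b)))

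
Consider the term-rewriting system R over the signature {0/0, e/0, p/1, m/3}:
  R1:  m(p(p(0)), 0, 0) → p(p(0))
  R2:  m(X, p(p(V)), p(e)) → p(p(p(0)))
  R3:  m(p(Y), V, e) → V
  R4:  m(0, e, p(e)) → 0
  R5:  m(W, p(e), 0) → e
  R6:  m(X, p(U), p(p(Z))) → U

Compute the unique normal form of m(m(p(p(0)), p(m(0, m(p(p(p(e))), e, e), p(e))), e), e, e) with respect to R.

1. m(m(p(p(0)), p(m(0, m(p(p(p(e))), e, e), p(e))), e), e, e)  →  m(p(m(0, m(p(p(p(e))), e, e), p(e))), e, e)   [R3 at 1]
2. m(p(m(0, m(p(p(p(e))), e, e), p(e))), e, e)  →  e   [R3 at ε]

e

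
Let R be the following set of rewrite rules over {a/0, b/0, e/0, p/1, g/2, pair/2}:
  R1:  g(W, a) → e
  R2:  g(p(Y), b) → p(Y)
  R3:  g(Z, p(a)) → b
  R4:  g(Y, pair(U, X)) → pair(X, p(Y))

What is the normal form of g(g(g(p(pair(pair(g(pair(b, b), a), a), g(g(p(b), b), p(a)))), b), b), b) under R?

p(pair(pair(e, a), b))

1. g(g(g(p(pair(pair(g(pair(b, b), a), a), g(g(p(b), b), p(a)))), b), b), b)  →  g(g(p(pair(pair(g(pair(b, b), a), a), g(g(p(b), b), p(a)))), b), b)   [R2 at 1.1]
2. g(g(p(pair(pair(g(pair(b, b), a), a), g(g(p(b), b), p(a)))), b), b)  →  g(p(pair(pair(g(pair(b, b), a), a), g(g(p(b), b), p(a)))), b)   [R2 at 1]
3. g(p(pair(pair(g(pair(b, b), a), a), g(g(p(b), b), p(a)))), b)  →  p(pair(pair(g(pair(b, b), a), a), g(g(p(b), b), p(a))))   [R2 at ε]
4. p(pair(pair(g(pair(b, b), a), a), g(g(p(b), b), p(a))))  →  p(pair(pair(e, a), g(g(p(b), b), p(a))))   [R1 at 1.1.1]
5. p(pair(pair(e, a), g(g(p(b), b), p(a))))  →  p(pair(pair(e, a), b))   [R3 at 1.2]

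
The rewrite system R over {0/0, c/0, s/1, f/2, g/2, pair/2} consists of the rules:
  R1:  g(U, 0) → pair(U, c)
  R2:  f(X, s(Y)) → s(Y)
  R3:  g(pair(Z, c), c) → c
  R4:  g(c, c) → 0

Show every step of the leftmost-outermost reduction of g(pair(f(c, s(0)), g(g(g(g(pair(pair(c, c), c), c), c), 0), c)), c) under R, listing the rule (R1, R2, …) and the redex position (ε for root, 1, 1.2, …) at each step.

1. g(pair(f(c, s(0)), g(g(g(g(pair(pair(c, c), c), c), c), 0), c)), c)  →  g(pair(s(0), g(g(g(g(pair(pair(c, c), c), c), c), 0), c)), c)   [R2 at 1.1]
2. g(pair(s(0), g(g(g(g(pair(pair(c, c), c), c), c), 0), c)), c)  →  g(pair(s(0), g(pair(g(g(pair(pair(c, c), c), c), c), c), c)), c)   [R1 at 1.2.1]
3. g(pair(s(0), g(pair(g(g(pair(pair(c, c), c), c), c), c), c)), c)  →  g(pair(s(0), c), c)   [R3 at 1.2]
4. g(pair(s(0), c), c)  →  c   [R3 at ε]

c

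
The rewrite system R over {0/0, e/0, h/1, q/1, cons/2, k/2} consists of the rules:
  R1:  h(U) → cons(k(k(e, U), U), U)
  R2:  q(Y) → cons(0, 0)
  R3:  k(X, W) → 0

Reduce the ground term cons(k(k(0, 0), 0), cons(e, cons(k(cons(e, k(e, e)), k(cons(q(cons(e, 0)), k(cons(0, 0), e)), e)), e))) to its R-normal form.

1. cons(k(k(0, 0), 0), cons(e, cons(k(cons(e, k(e, e)), k(cons(q(cons(e, 0)), k(cons(0, 0), e)), e)), e)))  →  cons(0, cons(e, cons(k(cons(e, k(e, e)), k(cons(q(cons(e, 0)), k(cons(0, 0), e)), e)), e)))   [R3 at 1]
2. cons(0, cons(e, cons(k(cons(e, k(e, e)), k(cons(q(cons(e, 0)), k(cons(0, 0), e)), e)), e)))  →  cons(0, cons(e, cons(0, e)))   [R3 at 2.2.1]

cons(0, cons(e, cons(0, e)))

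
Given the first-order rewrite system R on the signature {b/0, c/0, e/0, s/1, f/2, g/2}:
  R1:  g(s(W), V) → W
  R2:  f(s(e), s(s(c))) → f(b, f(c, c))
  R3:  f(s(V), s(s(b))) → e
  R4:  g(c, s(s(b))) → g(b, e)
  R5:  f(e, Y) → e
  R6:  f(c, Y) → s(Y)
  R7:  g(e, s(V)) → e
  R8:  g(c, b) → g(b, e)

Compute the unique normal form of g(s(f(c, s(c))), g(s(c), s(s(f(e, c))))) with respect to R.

s(s(c))

1. g(s(f(c, s(c))), g(s(c), s(s(f(e, c)))))  →  f(c, s(c))   [R1 at ε]
2. f(c, s(c))  →  s(s(c))   [R6 at ε]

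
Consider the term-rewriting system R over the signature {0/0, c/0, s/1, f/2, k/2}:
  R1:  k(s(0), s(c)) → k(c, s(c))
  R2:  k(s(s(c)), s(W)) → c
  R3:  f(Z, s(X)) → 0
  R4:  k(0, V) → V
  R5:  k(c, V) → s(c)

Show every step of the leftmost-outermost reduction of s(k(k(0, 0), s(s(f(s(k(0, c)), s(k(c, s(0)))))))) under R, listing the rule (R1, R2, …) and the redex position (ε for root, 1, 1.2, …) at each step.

s(s(s(0)))

1. s(k(k(0, 0), s(s(f(s(k(0, c)), s(k(c, s(0))))))))  →  s(k(0, s(s(f(s(k(0, c)), s(k(c, s(0))))))))   [R4 at 1.1]
2. s(k(0, s(s(f(s(k(0, c)), s(k(c, s(0))))))))  →  s(s(s(f(s(k(0, c)), s(k(c, s(0)))))))   [R4 at 1]
3. s(s(s(f(s(k(0, c)), s(k(c, s(0)))))))  →  s(s(s(0)))   [R3 at 1.1.1]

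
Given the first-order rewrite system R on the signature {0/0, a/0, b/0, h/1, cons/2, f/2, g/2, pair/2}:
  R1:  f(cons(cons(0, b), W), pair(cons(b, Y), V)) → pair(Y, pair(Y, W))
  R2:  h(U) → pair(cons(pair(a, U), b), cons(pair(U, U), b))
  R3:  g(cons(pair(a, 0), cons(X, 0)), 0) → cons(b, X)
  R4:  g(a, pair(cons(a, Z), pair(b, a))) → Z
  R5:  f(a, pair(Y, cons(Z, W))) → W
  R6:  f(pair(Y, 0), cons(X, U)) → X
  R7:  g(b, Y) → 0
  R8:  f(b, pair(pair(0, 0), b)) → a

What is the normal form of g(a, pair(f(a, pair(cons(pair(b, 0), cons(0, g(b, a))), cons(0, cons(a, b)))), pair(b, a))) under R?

1. g(a, pair(f(a, pair(cons(pair(b, 0), cons(0, g(b, a))), cons(0, cons(a, b)))), pair(b, a)))  →  g(a, pair(cons(a, b), pair(b, a)))   [R5 at 2.1]
2. g(a, pair(cons(a, b), pair(b, a)))  →  b   [R4 at ε]

b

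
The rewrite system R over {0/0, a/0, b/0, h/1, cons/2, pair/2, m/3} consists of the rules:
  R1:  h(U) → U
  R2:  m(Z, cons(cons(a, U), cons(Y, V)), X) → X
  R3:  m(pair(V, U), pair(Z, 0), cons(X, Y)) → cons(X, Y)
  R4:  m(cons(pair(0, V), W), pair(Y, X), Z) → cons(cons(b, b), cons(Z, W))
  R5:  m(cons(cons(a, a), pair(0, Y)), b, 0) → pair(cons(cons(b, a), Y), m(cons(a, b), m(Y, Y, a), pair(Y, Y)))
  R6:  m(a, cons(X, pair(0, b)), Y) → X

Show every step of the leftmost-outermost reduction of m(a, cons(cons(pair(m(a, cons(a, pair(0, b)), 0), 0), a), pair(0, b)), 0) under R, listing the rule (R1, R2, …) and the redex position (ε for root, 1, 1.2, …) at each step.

1. m(a, cons(cons(pair(m(a, cons(a, pair(0, b)), 0), 0), a), pair(0, b)), 0)  →  cons(pair(m(a, cons(a, pair(0, b)), 0), 0), a)   [R6 at ε]
2. cons(pair(m(a, cons(a, pair(0, b)), 0), 0), a)  →  cons(pair(a, 0), a)   [R6 at 1.1]

cons(pair(a, 0), a)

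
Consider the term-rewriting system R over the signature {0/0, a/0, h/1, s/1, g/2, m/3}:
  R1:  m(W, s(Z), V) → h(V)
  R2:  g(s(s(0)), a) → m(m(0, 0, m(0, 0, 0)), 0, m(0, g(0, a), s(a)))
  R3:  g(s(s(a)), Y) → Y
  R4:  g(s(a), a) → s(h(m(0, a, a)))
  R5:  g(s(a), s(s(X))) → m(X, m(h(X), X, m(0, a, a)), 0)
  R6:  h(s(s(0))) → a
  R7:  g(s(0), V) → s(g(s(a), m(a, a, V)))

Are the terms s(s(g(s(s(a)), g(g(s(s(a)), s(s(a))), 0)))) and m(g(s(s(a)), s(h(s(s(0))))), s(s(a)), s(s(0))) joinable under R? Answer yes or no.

Reduce t₁ = s(s(g(s(s(a)), g(g(s(s(a)), s(s(a))), 0)))):
1. s(s(g(s(s(a)), g(g(s(s(a)), s(s(a))), 0))))  →  s(s(g(g(s(s(a)), s(s(a))), 0)))   [R3 at 1.1]
2. s(s(g(g(s(s(a)), s(s(a))), 0)))  →  s(s(g(s(s(a)), 0)))   [R3 at 1.1.1]
3. s(s(g(s(s(a)), 0)))  →  s(s(0))   [R3 at 1.1]

Reduce t₂ = m(g(s(s(a)), s(h(s(s(0))))), s(s(a)), s(s(0))):
1. m(g(s(s(a)), s(h(s(s(0))))), s(s(a)), s(s(0)))  →  h(s(s(0)))   [R1 at ε]
2. h(s(s(0)))  →  a   [R6 at ε]

no — NF(t₁) = s(s(0)), NF(t₂) = a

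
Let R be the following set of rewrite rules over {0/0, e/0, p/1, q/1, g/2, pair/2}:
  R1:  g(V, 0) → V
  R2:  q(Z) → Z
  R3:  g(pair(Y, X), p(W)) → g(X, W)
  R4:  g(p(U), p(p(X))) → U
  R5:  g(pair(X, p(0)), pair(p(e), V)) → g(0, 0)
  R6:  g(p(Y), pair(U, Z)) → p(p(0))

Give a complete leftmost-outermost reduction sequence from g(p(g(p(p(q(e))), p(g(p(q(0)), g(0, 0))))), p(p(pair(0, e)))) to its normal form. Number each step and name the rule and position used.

1. g(p(g(p(p(q(e))), p(g(p(q(0)), g(0, 0))))), p(p(pair(0, e))))  →  g(p(p(q(e))), p(g(p(q(0)), g(0, 0))))   [R4 at ε]
2. g(p(p(q(e))), p(g(p(q(0)), g(0, 0))))  →  g(p(p(e)), p(g(p(q(0)), g(0, 0))))   [R2 at 1.1.1]
3. g(p(p(e)), p(g(p(q(0)), g(0, 0))))  →  g(p(p(e)), p(g(p(0), g(0, 0))))   [R2 at 2.1.1.1]
4. g(p(p(e)), p(g(p(0), g(0, 0))))  →  g(p(p(e)), p(g(p(0), 0)))   [R1 at 2.1.2]
5. g(p(p(e)), p(g(p(0), 0)))  →  g(p(p(e)), p(p(0)))   [R1 at 2.1]
6. g(p(p(e)), p(p(0)))  →  p(e)   [R4 at ε]

p(e)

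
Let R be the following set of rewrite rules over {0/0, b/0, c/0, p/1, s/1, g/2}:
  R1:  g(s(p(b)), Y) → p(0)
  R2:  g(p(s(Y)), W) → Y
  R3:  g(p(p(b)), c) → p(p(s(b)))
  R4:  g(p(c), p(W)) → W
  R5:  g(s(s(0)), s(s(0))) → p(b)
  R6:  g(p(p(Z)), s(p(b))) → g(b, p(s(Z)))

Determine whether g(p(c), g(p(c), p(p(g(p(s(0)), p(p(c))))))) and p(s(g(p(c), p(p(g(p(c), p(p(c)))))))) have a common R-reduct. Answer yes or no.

no — NF(t₁) = 0, NF(t₂) = p(s(p(p(c))))

Reduce t₁ = g(p(c), g(p(c), p(p(g(p(s(0)), p(p(c))))))):
1. g(p(c), g(p(c), p(p(g(p(s(0)), p(p(c)))))))  →  g(p(c), p(g(p(s(0)), p(p(c)))))   [R4 at 2]
2. g(p(c), p(g(p(s(0)), p(p(c)))))  →  g(p(s(0)), p(p(c)))   [R4 at ε]
3. g(p(s(0)), p(p(c)))  →  0   [R2 at ε]

Reduce t₂ = p(s(g(p(c), p(p(g(p(c), p(p(c)))))))):
1. p(s(g(p(c), p(p(g(p(c), p(p(c))))))))  →  p(s(p(g(p(c), p(p(c))))))   [R4 at 1.1]
2. p(s(p(g(p(c), p(p(c))))))  →  p(s(p(p(c))))   [R4 at 1.1.1]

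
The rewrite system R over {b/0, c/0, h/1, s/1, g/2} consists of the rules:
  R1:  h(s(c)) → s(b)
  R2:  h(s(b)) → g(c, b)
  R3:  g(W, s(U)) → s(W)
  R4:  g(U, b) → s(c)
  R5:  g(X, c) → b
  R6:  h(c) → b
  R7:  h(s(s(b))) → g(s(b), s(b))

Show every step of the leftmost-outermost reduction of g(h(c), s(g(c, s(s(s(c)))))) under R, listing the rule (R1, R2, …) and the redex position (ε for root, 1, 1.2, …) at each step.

1. g(h(c), s(g(c, s(s(s(c))))))  →  s(h(c))   [R3 at ε]
2. s(h(c))  →  s(b)   [R6 at 1]

s(b)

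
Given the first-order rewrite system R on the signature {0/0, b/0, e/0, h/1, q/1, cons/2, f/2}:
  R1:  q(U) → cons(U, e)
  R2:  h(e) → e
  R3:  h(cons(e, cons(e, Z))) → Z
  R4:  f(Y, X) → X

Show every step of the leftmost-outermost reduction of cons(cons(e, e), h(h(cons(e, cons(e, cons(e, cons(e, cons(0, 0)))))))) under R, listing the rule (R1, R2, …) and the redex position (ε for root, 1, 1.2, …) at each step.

1. cons(cons(e, e), h(h(cons(e, cons(e, cons(e, cons(e, cons(0, 0))))))))  →  cons(cons(e, e), h(cons(e, cons(e, cons(0, 0)))))   [R3 at 2.1]
2. cons(cons(e, e), h(cons(e, cons(e, cons(0, 0)))))  →  cons(cons(e, e), cons(0, 0))   [R3 at 2]

cons(cons(e, e), cons(0, 0))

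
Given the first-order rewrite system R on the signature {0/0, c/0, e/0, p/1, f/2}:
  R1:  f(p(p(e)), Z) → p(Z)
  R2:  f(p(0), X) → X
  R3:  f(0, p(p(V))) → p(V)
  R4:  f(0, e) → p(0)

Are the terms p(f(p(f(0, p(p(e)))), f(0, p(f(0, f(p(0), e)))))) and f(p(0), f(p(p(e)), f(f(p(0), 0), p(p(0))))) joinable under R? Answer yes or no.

no — NF(t₁) = p(p(p(0))), NF(t₂) = p(p(0))

Reduce t₁ = p(f(p(f(0, p(p(e)))), f(0, p(f(0, f(p(0), e)))))):
1. p(f(p(f(0, p(p(e)))), f(0, p(f(0, f(p(0), e))))))  →  p(f(p(p(e)), f(0, p(f(0, f(p(0), e))))))   [R3 at 1.1.1]
2. p(f(p(p(e)), f(0, p(f(0, f(p(0), e))))))  →  p(p(f(0, p(f(0, f(p(0), e))))))   [R1 at 1]
3. p(p(f(0, p(f(0, f(p(0), e))))))  →  p(p(f(0, p(f(0, e)))))   [R2 at 1.1.2.1.2]
4. p(p(f(0, p(f(0, e)))))  →  p(p(f(0, p(p(0)))))   [R4 at 1.1.2.1]
5. p(p(f(0, p(p(0)))))  →  p(p(p(0)))   [R3 at 1.1]

Reduce t₂ = f(p(0), f(p(p(e)), f(f(p(0), 0), p(p(0))))):
1. f(p(0), f(p(p(e)), f(f(p(0), 0), p(p(0)))))  →  f(p(p(e)), f(f(p(0), 0), p(p(0))))   [R2 at ε]
2. f(p(p(e)), f(f(p(0), 0), p(p(0))))  →  p(f(f(p(0), 0), p(p(0))))   [R1 at ε]
3. p(f(f(p(0), 0), p(p(0))))  →  p(f(0, p(p(0))))   [R2 at 1.1]
4. p(f(0, p(p(0))))  →  p(p(0))   [R3 at 1]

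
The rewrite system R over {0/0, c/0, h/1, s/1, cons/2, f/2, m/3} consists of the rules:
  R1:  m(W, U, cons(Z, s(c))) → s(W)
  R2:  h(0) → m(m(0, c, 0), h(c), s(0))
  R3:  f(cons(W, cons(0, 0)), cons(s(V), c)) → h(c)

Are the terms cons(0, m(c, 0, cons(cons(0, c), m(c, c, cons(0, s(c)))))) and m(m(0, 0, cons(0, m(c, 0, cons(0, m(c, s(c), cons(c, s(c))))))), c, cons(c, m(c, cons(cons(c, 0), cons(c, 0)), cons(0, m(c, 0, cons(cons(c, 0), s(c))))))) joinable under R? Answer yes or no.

no — NF(t₁) = cons(0, s(c)), NF(t₂) = s(s(0))

Reduce t₁ = cons(0, m(c, 0, cons(cons(0, c), m(c, c, cons(0, s(c)))))):
1. cons(0, m(c, 0, cons(cons(0, c), m(c, c, cons(0, s(c))))))  →  cons(0, m(c, 0, cons(cons(0, c), s(c))))   [R1 at 2.3.2]
2. cons(0, m(c, 0, cons(cons(0, c), s(c))))  →  cons(0, s(c))   [R1 at 2]

Reduce t₂ = m(m(0, 0, cons(0, m(c, 0, cons(0, m(c, s(c), cons(c, s(c))))))), c, cons(c, m(c, cons(cons(c, 0), cons(c, 0)), cons(0, m(c, 0, cons(cons(c, 0), s(c))))))):
1. m(m(0, 0, cons(0, m(c, 0, cons(0, m(c, s(c), cons(c, s(c))))))), c, cons(c, m(c, cons(cons(c, 0), cons(c, 0)), cons(0, m(c, 0, cons(cons(c, 0), s(c)))))))  →  m(m(0, 0, cons(0, m(c, 0, cons(0, s(c))))), c, cons(c, m(c, cons(cons(c, 0), cons(c, 0)), cons(0, m(c, 0, cons(cons(c, 0), s(c)))))))   [R1 at 1.3.2.3.2]
2. m(m(0, 0, cons(0, m(c, 0, cons(0, s(c))))), c, cons(c, m(c, cons(cons(c, 0), cons(c, 0)), cons(0, m(c, 0, cons(cons(c, 0), s(c)))))))  →  m(m(0, 0, cons(0, s(c))), c, cons(c, m(c, cons(cons(c, 0), cons(c, 0)), cons(0, m(c, 0, cons(cons(c, 0), s(c)))))))   [R1 at 1.3.2]
3. m(m(0, 0, cons(0, s(c))), c, cons(c, m(c, cons(cons(c, 0), cons(c, 0)), cons(0, m(c, 0, cons(cons(c, 0), s(c)))))))  →  m(s(0), c, cons(c, m(c, cons(cons(c, 0), cons(c, 0)), cons(0, m(c, 0, cons(cons(c, 0), s(c)))))))   [R1 at 1]
4. m(s(0), c, cons(c, m(c, cons(cons(c, 0), cons(c, 0)), cons(0, m(c, 0, cons(cons(c, 0), s(c)))))))  →  m(s(0), c, cons(c, m(c, cons(cons(c, 0), cons(c, 0)), cons(0, s(c)))))   [R1 at 3.2.3.2]
5. m(s(0), c, cons(c, m(c, cons(cons(c, 0), cons(c, 0)), cons(0, s(c)))))  →  m(s(0), c, cons(c, s(c)))   [R1 at 3.2]
6. m(s(0), c, cons(c, s(c)))  →  s(s(0))   [R1 at ε]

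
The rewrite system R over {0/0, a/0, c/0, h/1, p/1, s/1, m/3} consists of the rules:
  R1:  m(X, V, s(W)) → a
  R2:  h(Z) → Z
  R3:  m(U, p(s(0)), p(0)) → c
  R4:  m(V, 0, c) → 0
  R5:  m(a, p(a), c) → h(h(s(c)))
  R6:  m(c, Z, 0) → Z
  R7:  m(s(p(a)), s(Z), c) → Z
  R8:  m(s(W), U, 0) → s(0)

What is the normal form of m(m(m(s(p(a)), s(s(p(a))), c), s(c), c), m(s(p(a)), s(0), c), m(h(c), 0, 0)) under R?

0

1. m(m(m(s(p(a)), s(s(p(a))), c), s(c), c), m(s(p(a)), s(0), c), m(h(c), 0, 0))  →  m(m(s(p(a)), s(c), c), m(s(p(a)), s(0), c), m(h(c), 0, 0))   [R7 at 1.1]
2. m(m(s(p(a)), s(c), c), m(s(p(a)), s(0), c), m(h(c), 0, 0))  →  m(c, m(s(p(a)), s(0), c), m(h(c), 0, 0))   [R7 at 1]
3. m(c, m(s(p(a)), s(0), c), m(h(c), 0, 0))  →  m(c, 0, m(h(c), 0, 0))   [R7 at 2]
4. m(c, 0, m(h(c), 0, 0))  →  m(c, 0, m(c, 0, 0))   [R2 at 3.1]
5. m(c, 0, m(c, 0, 0))  →  m(c, 0, 0)   [R6 at 3]
6. m(c, 0, 0)  →  0   [R6 at ε]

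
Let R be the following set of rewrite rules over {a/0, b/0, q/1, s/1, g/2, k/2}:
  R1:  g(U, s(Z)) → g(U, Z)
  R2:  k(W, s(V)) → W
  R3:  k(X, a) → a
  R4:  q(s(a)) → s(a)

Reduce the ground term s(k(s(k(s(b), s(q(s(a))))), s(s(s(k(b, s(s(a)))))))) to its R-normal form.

s(s(s(b)))

1. s(k(s(k(s(b), s(q(s(a))))), s(s(s(k(b, s(s(a))))))))  →  s(s(k(s(b), s(q(s(a))))))   [R2 at 1]
2. s(s(k(s(b), s(q(s(a))))))  →  s(s(s(b)))   [R2 at 1.1]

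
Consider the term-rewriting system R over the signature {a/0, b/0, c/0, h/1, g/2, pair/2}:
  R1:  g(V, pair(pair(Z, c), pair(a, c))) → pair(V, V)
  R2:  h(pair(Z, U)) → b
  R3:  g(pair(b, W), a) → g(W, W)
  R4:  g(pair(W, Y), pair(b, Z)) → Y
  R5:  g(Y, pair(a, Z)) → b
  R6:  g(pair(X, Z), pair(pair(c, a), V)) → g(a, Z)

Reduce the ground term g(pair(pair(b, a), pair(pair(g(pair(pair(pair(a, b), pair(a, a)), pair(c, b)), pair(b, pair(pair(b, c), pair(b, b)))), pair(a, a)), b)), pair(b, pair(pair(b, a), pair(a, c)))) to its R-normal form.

pair(pair(pair(c, b), pair(a, a)), b)

1. g(pair(pair(b, a), pair(pair(g(pair(pair(pair(a, b), pair(a, a)), pair(c, b)), pair(b, pair(pair(b, c), pair(b, b)))), pair(a, a)), b)), pair(b, pair(pair(b, a), pair(a, c))))  →  pair(pair(g(pair(pair(pair(a, b), pair(a, a)), pair(c, b)), pair(b, pair(pair(b, c), pair(b, b)))), pair(a, a)), b)   [R4 at ε]
2. pair(pair(g(pair(pair(pair(a, b), pair(a, a)), pair(c, b)), pair(b, pair(pair(b, c), pair(b, b)))), pair(a, a)), b)  →  pair(pair(pair(c, b), pair(a, a)), b)   [R4 at 1.1]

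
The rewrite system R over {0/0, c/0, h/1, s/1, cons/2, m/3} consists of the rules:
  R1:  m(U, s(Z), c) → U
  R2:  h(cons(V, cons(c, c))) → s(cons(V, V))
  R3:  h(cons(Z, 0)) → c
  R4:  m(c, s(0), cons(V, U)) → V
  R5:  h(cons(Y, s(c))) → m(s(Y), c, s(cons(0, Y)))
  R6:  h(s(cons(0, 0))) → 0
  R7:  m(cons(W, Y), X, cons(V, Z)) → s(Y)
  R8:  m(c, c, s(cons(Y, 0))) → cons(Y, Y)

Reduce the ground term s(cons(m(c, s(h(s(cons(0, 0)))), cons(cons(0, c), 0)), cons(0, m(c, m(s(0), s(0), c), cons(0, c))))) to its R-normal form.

s(cons(cons(0, c), cons(0, 0)))

1. s(cons(m(c, s(h(s(cons(0, 0)))), cons(cons(0, c), 0)), cons(0, m(c, m(s(0), s(0), c), cons(0, c)))))  →  s(cons(m(c, s(0), cons(cons(0, c), 0)), cons(0, m(c, m(s(0), s(0), c), cons(0, c)))))   [R6 at 1.1.2.1]
2. s(cons(m(c, s(0), cons(cons(0, c), 0)), cons(0, m(c, m(s(0), s(0), c), cons(0, c)))))  →  s(cons(cons(0, c), cons(0, m(c, m(s(0), s(0), c), cons(0, c)))))   [R4 at 1.1]
3. s(cons(cons(0, c), cons(0, m(c, m(s(0), s(0), c), cons(0, c)))))  →  s(cons(cons(0, c), cons(0, m(c, s(0), cons(0, c)))))   [R1 at 1.2.2.2]
4. s(cons(cons(0, c), cons(0, m(c, s(0), cons(0, c)))))  →  s(cons(cons(0, c), cons(0, 0)))   [R4 at 1.2.2]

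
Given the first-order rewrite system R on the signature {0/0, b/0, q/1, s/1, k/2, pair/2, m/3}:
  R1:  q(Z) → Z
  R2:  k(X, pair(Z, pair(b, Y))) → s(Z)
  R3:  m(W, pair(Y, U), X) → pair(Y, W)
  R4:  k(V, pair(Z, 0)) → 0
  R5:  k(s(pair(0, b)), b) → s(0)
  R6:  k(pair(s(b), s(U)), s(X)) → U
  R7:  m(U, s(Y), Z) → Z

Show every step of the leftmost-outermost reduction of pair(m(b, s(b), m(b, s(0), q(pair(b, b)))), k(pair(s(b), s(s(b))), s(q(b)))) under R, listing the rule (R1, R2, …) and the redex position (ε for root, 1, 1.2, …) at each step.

pair(pair(b, b), s(b))

1. pair(m(b, s(b), m(b, s(0), q(pair(b, b)))), k(pair(s(b), s(s(b))), s(q(b))))  →  pair(m(b, s(0), q(pair(b, b))), k(pair(s(b), s(s(b))), s(q(b))))   [R7 at 1]
2. pair(m(b, s(0), q(pair(b, b))), k(pair(s(b), s(s(b))), s(q(b))))  →  pair(q(pair(b, b)), k(pair(s(b), s(s(b))), s(q(b))))   [R7 at 1]
3. pair(q(pair(b, b)), k(pair(s(b), s(s(b))), s(q(b))))  →  pair(pair(b, b), k(pair(s(b), s(s(b))), s(q(b))))   [R1 at 1]
4. pair(pair(b, b), k(pair(s(b), s(s(b))), s(q(b))))  →  pair(pair(b, b), s(b))   [R6 at 2]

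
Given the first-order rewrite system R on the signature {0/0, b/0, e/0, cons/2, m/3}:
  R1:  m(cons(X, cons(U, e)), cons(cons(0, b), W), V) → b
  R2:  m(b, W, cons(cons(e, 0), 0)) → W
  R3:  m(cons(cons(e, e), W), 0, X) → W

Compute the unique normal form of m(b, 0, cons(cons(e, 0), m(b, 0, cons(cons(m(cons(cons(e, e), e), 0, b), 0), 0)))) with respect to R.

0

1. m(b, 0, cons(cons(e, 0), m(b, 0, cons(cons(m(cons(cons(e, e), e), 0, b), 0), 0))))  →  m(b, 0, cons(cons(e, 0), m(b, 0, cons(cons(e, 0), 0))))   [R3 at 3.2.3.1.1]
2. m(b, 0, cons(cons(e, 0), m(b, 0, cons(cons(e, 0), 0))))  →  m(b, 0, cons(cons(e, 0), 0))   [R2 at 3.2]
3. m(b, 0, cons(cons(e, 0), 0))  →  0   [R2 at ε]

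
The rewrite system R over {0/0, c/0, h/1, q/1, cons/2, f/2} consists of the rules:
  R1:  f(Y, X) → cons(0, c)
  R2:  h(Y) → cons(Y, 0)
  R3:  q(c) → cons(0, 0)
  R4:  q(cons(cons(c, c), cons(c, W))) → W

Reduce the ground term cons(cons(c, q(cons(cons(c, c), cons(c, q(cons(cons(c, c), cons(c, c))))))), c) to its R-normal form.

1. cons(cons(c, q(cons(cons(c, c), cons(c, q(cons(cons(c, c), cons(c, c))))))), c)  →  cons(cons(c, q(cons(cons(c, c), cons(c, c)))), c)   [R4 at 1.2]
2. cons(cons(c, q(cons(cons(c, c), cons(c, c)))), c)  →  cons(cons(c, c), c)   [R4 at 1.2]

cons(cons(c, c), c)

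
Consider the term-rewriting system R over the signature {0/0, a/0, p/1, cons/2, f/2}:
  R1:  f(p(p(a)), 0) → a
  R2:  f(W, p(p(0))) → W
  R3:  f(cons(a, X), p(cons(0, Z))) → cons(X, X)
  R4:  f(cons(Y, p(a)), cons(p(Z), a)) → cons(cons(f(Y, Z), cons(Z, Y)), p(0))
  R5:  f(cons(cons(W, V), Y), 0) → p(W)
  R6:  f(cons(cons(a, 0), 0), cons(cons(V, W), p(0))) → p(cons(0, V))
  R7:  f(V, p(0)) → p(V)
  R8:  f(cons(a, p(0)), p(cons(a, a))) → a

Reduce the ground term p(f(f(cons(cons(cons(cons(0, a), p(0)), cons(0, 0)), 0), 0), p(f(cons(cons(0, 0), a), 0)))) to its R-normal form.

1. p(f(f(cons(cons(cons(cons(0, a), p(0)), cons(0, 0)), 0), 0), p(f(cons(cons(0, 0), a), 0))))  →  p(f(p(cons(cons(0, a), p(0))), p(f(cons(cons(0, 0), a), 0))))   [R5 at 1.1]
2. p(f(p(cons(cons(0, a), p(0))), p(f(cons(cons(0, 0), a), 0))))  →  p(f(p(cons(cons(0, a), p(0))), p(p(0))))   [R5 at 1.2.1]
3. p(f(p(cons(cons(0, a), p(0))), p(p(0))))  →  p(p(cons(cons(0, a), p(0))))   [R2 at 1]

p(p(cons(cons(0, a), p(0))))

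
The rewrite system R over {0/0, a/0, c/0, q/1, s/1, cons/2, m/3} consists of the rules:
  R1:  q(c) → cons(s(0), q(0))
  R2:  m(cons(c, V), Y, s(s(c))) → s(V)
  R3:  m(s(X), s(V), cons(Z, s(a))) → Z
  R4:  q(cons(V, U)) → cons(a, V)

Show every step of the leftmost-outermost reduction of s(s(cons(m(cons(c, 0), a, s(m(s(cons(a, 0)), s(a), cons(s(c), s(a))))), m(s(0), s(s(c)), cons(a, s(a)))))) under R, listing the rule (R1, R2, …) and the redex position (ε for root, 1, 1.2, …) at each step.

1. s(s(cons(m(cons(c, 0), a, s(m(s(cons(a, 0)), s(a), cons(s(c), s(a))))), m(s(0), s(s(c)), cons(a, s(a))))))  →  s(s(cons(m(cons(c, 0), a, s(s(c))), m(s(0), s(s(c)), cons(a, s(a))))))   [R3 at 1.1.1.3.1]
2. s(s(cons(m(cons(c, 0), a, s(s(c))), m(s(0), s(s(c)), cons(a, s(a))))))  →  s(s(cons(s(0), m(s(0), s(s(c)), cons(a, s(a))))))   [R2 at 1.1.1]
3. s(s(cons(s(0), m(s(0), s(s(c)), cons(a, s(a))))))  →  s(s(cons(s(0), a)))   [R3 at 1.1.2]

s(s(cons(s(0), a)))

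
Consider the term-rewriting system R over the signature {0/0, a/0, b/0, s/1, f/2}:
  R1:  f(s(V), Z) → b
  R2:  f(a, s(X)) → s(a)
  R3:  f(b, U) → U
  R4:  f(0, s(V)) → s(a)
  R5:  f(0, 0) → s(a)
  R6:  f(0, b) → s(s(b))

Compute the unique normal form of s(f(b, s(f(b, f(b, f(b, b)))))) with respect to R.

s(s(b))

1. s(f(b, s(f(b, f(b, f(b, b))))))  →  s(s(f(b, f(b, f(b, b)))))   [R3 at 1]
2. s(s(f(b, f(b, f(b, b)))))  →  s(s(f(b, f(b, b))))   [R3 at 1.1]
3. s(s(f(b, f(b, b))))  →  s(s(f(b, b)))   [R3 at 1.1]
4. s(s(f(b, b)))  →  s(s(b))   [R3 at 1.1]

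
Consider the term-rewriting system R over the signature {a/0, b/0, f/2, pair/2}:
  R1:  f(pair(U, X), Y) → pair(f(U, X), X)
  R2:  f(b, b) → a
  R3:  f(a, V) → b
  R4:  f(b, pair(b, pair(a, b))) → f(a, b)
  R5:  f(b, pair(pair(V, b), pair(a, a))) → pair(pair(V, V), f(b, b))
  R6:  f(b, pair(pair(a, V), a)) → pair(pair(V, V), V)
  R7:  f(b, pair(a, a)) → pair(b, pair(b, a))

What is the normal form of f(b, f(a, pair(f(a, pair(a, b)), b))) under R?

a

1. f(b, f(a, pair(f(a, pair(a, b)), b)))  →  f(b, b)   [R3 at 2]
2. f(b, b)  →  a   [R2 at ε]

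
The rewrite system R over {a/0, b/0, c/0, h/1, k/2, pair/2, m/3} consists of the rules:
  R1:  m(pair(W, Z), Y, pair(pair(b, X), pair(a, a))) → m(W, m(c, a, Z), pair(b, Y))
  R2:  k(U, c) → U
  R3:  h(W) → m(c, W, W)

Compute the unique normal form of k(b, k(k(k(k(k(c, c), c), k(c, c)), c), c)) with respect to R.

1. k(b, k(k(k(k(k(c, c), c), k(c, c)), c), c))  →  k(b, k(k(k(k(c, c), c), k(c, c)), c))   [R2 at 2]
2. k(b, k(k(k(k(c, c), c), k(c, c)), c))  →  k(b, k(k(k(c, c), c), k(c, c)))   [R2 at 2]
3. k(b, k(k(k(c, c), c), k(c, c)))  →  k(b, k(k(c, c), k(c, c)))   [R2 at 2.1]
4. k(b, k(k(c, c), k(c, c)))  →  k(b, k(c, k(c, c)))   [R2 at 2.1]
5. k(b, k(c, k(c, c)))  →  k(b, k(c, c))   [R2 at 2.2]
6. k(b, k(c, c))  →  k(b, c)   [R2 at 2]
7. k(b, c)  →  b   [R2 at ε]

b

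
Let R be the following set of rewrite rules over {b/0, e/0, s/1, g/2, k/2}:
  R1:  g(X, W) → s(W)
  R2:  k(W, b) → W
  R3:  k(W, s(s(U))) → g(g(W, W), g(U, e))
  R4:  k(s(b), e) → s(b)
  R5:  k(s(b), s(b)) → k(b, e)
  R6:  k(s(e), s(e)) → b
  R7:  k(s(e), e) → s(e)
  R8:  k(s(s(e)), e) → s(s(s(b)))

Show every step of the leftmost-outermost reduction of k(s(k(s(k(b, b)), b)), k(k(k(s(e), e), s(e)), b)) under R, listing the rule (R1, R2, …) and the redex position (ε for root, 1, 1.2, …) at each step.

1. k(s(k(s(k(b, b)), b)), k(k(k(s(e), e), s(e)), b))  →  k(s(s(k(b, b))), k(k(k(s(e), e), s(e)), b))   [R2 at 1.1]
2. k(s(s(k(b, b))), k(k(k(s(e), e), s(e)), b))  →  k(s(s(b)), k(k(k(s(e), e), s(e)), b))   [R2 at 1.1.1]
3. k(s(s(b)), k(k(k(s(e), e), s(e)), b))  →  k(s(s(b)), k(k(s(e), e), s(e)))   [R2 at 2]
4. k(s(s(b)), k(k(s(e), e), s(e)))  →  k(s(s(b)), k(s(e), s(e)))   [R7 at 2.1]
5. k(s(s(b)), k(s(e), s(e)))  →  k(s(s(b)), b)   [R6 at 2]
6. k(s(s(b)), b)  →  s(s(b))   [R2 at ε]

s(s(b))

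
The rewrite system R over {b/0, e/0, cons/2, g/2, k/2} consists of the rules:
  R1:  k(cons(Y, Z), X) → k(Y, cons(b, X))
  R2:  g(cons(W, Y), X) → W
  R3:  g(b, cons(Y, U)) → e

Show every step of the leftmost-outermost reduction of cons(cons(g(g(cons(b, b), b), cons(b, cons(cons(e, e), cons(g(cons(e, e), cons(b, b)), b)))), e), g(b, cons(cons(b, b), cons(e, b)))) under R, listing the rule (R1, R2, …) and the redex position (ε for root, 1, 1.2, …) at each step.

cons(cons(e, e), e)

1. cons(cons(g(g(cons(b, b), b), cons(b, cons(cons(e, e), cons(g(cons(e, e), cons(b, b)), b)))), e), g(b, cons(cons(b, b), cons(e, b))))  →  cons(cons(g(b, cons(b, cons(cons(e, e), cons(g(cons(e, e), cons(b, b)), b)))), e), g(b, cons(cons(b, b), cons(e, b))))   [R2 at 1.1.1]
2. cons(cons(g(b, cons(b, cons(cons(e, e), cons(g(cons(e, e), cons(b, b)), b)))), e), g(b, cons(cons(b, b), cons(e, b))))  →  cons(cons(e, e), g(b, cons(cons(b, b), cons(e, b))))   [R3 at 1.1]
3. cons(cons(e, e), g(b, cons(cons(b, b), cons(e, b))))  →  cons(cons(e, e), e)   [R3 at 2]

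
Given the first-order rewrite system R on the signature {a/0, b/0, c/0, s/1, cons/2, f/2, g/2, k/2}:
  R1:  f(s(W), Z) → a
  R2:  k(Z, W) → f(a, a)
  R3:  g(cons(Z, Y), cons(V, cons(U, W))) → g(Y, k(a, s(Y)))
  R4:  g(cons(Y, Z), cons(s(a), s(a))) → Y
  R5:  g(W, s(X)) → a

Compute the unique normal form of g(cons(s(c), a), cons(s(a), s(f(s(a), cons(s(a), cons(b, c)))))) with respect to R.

s(c)

1. g(cons(s(c), a), cons(s(a), s(f(s(a), cons(s(a), cons(b, c))))))  →  g(cons(s(c), a), cons(s(a), s(a)))   [R1 at 2.2.1]
2. g(cons(s(c), a), cons(s(a), s(a)))  →  s(c)   [R4 at ε]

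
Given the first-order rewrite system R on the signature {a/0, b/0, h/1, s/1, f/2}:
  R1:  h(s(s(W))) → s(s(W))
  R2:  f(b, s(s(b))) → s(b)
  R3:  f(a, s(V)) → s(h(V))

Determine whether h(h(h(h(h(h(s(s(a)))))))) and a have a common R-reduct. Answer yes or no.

no — NF(t₁) = s(s(a)), NF(t₂) = a

Reduce t₁ = h(h(h(h(h(h(s(s(a)))))))):
1. h(h(h(h(h(h(s(s(a))))))))  →  h(h(h(h(h(s(s(a)))))))   [R1 at 1.1.1.1.1]
2. h(h(h(h(h(s(s(a)))))))  →  h(h(h(h(s(s(a))))))   [R1 at 1.1.1.1]
3. h(h(h(h(s(s(a))))))  →  h(h(h(s(s(a)))))   [R1 at 1.1.1]
4. h(h(h(s(s(a)))))  →  h(h(s(s(a))))   [R1 at 1.1]
5. h(h(s(s(a))))  →  h(s(s(a)))   [R1 at 1]
6. h(s(s(a)))  →  s(s(a))   [R1 at ε]

Reduce t₂ = a:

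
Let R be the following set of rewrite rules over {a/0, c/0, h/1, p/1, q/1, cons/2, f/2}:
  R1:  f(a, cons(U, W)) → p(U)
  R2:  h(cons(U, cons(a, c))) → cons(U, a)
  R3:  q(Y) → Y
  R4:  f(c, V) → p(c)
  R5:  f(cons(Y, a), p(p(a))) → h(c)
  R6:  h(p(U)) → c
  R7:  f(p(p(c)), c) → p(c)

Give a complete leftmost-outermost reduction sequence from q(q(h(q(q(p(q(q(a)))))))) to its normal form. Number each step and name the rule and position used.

c

1. q(q(h(q(q(p(q(q(a))))))))  →  q(h(q(q(p(q(q(a)))))))   [R3 at ε]
2. q(h(q(q(p(q(q(a)))))))  →  h(q(q(p(q(q(a))))))   [R3 at ε]
3. h(q(q(p(q(q(a))))))  →  h(q(p(q(q(a)))))   [R3 at 1]
4. h(q(p(q(q(a)))))  →  h(p(q(q(a))))   [R3 at 1]
5. h(p(q(q(a))))  →  c   [R6 at ε]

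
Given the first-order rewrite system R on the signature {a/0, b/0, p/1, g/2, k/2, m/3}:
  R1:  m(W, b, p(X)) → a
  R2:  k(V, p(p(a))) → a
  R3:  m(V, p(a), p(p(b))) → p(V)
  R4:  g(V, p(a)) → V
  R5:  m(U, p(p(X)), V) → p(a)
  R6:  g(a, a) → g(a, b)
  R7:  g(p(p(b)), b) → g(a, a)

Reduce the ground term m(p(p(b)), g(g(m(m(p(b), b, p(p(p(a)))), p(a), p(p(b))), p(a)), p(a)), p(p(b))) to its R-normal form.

p(p(p(b)))

1. m(p(p(b)), g(g(m(m(p(b), b, p(p(p(a)))), p(a), p(p(b))), p(a)), p(a)), p(p(b)))  →  m(p(p(b)), g(m(m(p(b), b, p(p(p(a)))), p(a), p(p(b))), p(a)), p(p(b)))   [R4 at 2]
2. m(p(p(b)), g(m(m(p(b), b, p(p(p(a)))), p(a), p(p(b))), p(a)), p(p(b)))  →  m(p(p(b)), m(m(p(b), b, p(p(p(a)))), p(a), p(p(b))), p(p(b)))   [R4 at 2]
3. m(p(p(b)), m(m(p(b), b, p(p(p(a)))), p(a), p(p(b))), p(p(b)))  →  m(p(p(b)), p(m(p(b), b, p(p(p(a))))), p(p(b)))   [R3 at 2]
4. m(p(p(b)), p(m(p(b), b, p(p(p(a))))), p(p(b)))  →  m(p(p(b)), p(a), p(p(b)))   [R1 at 2.1]
5. m(p(p(b)), p(a), p(p(b)))  →  p(p(p(b)))   [R3 at ε]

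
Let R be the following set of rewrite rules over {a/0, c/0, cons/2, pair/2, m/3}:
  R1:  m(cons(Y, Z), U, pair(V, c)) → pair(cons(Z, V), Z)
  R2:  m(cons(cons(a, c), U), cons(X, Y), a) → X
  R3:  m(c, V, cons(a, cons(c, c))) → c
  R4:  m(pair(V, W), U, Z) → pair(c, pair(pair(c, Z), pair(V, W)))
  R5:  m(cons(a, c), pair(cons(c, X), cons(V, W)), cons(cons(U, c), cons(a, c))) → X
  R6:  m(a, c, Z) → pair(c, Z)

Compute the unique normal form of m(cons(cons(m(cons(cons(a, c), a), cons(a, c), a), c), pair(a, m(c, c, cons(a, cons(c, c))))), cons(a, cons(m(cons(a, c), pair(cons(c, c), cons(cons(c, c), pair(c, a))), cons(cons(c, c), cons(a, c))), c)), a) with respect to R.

a

1. m(cons(cons(m(cons(cons(a, c), a), cons(a, c), a), c), pair(a, m(c, c, cons(a, cons(c, c))))), cons(a, cons(m(cons(a, c), pair(cons(c, c), cons(cons(c, c), pair(c, a))), cons(cons(c, c), cons(a, c))), c)), a)  →  m(cons(cons(a, c), pair(a, m(c, c, cons(a, cons(c, c))))), cons(a, cons(m(cons(a, c), pair(cons(c, c), cons(cons(c, c), pair(c, a))), cons(cons(c, c), cons(a, c))), c)), a)   [R2 at 1.1.1]
2. m(cons(cons(a, c), pair(a, m(c, c, cons(a, cons(c, c))))), cons(a, cons(m(cons(a, c), pair(cons(c, c), cons(cons(c, c), pair(c, a))), cons(cons(c, c), cons(a, c))), c)), a)  →  a   [R2 at ε]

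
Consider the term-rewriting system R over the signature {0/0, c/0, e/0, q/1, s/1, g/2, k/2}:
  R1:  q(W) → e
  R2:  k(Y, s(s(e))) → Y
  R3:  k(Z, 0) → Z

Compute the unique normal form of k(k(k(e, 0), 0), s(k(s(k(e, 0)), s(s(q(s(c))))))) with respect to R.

1. k(k(k(e, 0), 0), s(k(s(k(e, 0)), s(s(q(s(c)))))))  →  k(k(e, 0), s(k(s(k(e, 0)), s(s(q(s(c)))))))   [R3 at 1]
2. k(k(e, 0), s(k(s(k(e, 0)), s(s(q(s(c)))))))  →  k(e, s(k(s(k(e, 0)), s(s(q(s(c)))))))   [R3 at 1]
3. k(e, s(k(s(k(e, 0)), s(s(q(s(c)))))))  →  k(e, s(k(s(e), s(s(q(s(c)))))))   [R3 at 2.1.1.1]
4. k(e, s(k(s(e), s(s(q(s(c)))))))  →  k(e, s(k(s(e), s(s(e)))))   [R1 at 2.1.2.1.1]
5. k(e, s(k(s(e), s(s(e)))))  →  k(e, s(s(e)))   [R2 at 2.1]
6. k(e, s(s(e)))  →  e   [R2 at ε]

e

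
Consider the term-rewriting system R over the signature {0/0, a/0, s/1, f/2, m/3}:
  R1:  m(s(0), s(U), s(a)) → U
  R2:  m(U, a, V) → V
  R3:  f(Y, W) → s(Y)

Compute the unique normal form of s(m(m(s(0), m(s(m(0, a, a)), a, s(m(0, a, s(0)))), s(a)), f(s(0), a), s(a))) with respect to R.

s(s(0))

1. s(m(m(s(0), m(s(m(0, a, a)), a, s(m(0, a, s(0)))), s(a)), f(s(0), a), s(a)))  →  s(m(m(s(0), s(m(0, a, s(0))), s(a)), f(s(0), a), s(a)))   [R2 at 1.1.2]
2. s(m(m(s(0), s(m(0, a, s(0))), s(a)), f(s(0), a), s(a)))  →  s(m(m(0, a, s(0)), f(s(0), a), s(a)))   [R1 at 1.1]
3. s(m(m(0, a, s(0)), f(s(0), a), s(a)))  →  s(m(s(0), f(s(0), a), s(a)))   [R2 at 1.1]
4. s(m(s(0), f(s(0), a), s(a)))  →  s(m(s(0), s(s(0)), s(a)))   [R3 at 1.2]
5. s(m(s(0), s(s(0)), s(a)))  →  s(s(0))   [R1 at 1]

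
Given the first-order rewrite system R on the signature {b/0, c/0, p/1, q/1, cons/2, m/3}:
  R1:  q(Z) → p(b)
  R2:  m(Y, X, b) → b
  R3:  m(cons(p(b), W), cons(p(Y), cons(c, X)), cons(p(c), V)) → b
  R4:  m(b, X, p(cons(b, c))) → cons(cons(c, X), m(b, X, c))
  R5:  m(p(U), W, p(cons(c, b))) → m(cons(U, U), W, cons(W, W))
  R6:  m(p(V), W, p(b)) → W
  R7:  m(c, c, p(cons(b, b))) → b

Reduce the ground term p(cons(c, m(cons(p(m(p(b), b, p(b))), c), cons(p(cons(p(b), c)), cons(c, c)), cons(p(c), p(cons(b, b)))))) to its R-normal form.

1. p(cons(c, m(cons(p(m(p(b), b, p(b))), c), cons(p(cons(p(b), c)), cons(c, c)), cons(p(c), p(cons(b, b))))))  →  p(cons(c, m(cons(p(b), c), cons(p(cons(p(b), c)), cons(c, c)), cons(p(c), p(cons(b, b))))))   [R6 at 1.2.1.1.1]
2. p(cons(c, m(cons(p(b), c), cons(p(cons(p(b), c)), cons(c, c)), cons(p(c), p(cons(b, b))))))  →  p(cons(c, b))   [R3 at 1.2]

p(cons(c, b))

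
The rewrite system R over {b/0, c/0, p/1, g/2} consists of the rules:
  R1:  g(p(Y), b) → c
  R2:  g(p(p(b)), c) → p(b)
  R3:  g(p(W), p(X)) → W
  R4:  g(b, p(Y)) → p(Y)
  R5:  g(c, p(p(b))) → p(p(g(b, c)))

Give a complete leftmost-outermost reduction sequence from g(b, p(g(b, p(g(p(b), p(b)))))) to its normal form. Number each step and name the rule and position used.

p(p(b))

1. g(b, p(g(b, p(g(p(b), p(b))))))  →  p(g(b, p(g(p(b), p(b)))))   [R4 at ε]
2. p(g(b, p(g(p(b), p(b)))))  →  p(p(g(p(b), p(b))))   [R4 at 1]
3. p(p(g(p(b), p(b))))  →  p(p(b))   [R3 at 1.1]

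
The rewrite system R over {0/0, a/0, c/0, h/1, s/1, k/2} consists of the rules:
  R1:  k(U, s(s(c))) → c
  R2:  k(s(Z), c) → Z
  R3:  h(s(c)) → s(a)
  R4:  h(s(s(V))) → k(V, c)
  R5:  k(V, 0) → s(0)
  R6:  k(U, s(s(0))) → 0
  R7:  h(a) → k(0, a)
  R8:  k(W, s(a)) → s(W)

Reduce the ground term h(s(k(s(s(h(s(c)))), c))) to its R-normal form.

a

1. h(s(k(s(s(h(s(c)))), c)))  →  h(s(s(h(s(c)))))   [R2 at 1.1]
2. h(s(s(h(s(c)))))  →  k(h(s(c)), c)   [R4 at ε]
3. k(h(s(c)), c)  →  k(s(a), c)   [R3 at 1]
4. k(s(a), c)  →  a   [R2 at ε]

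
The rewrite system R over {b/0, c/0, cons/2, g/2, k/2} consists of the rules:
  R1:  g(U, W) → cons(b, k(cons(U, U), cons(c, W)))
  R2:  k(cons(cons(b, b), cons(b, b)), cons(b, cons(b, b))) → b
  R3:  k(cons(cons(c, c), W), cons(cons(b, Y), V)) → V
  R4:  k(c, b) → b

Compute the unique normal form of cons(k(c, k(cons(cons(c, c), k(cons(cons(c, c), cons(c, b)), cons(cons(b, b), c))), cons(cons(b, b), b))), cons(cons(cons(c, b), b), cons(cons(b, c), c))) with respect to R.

1. cons(k(c, k(cons(cons(c, c), k(cons(cons(c, c), cons(c, b)), cons(cons(b, b), c))), cons(cons(b, b), b))), cons(cons(cons(c, b), b), cons(cons(b, c), c)))  →  cons(k(c, b), cons(cons(cons(c, b), b), cons(cons(b, c), c)))   [R3 at 1.2]
2. cons(k(c, b), cons(cons(cons(c, b), b), cons(cons(b, c), c)))  →  cons(b, cons(cons(cons(c, b), b), cons(cons(b, c), c)))   [R4 at 1]

cons(b, cons(cons(cons(c, b), b), cons(cons(b, c), c)))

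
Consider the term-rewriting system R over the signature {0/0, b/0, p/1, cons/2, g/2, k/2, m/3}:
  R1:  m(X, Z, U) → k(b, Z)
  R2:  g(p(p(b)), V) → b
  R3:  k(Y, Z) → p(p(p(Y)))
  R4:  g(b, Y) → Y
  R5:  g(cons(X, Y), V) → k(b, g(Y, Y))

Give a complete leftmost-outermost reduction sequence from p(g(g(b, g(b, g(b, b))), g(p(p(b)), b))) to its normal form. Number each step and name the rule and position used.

p(b)

1. p(g(g(b, g(b, g(b, b))), g(p(p(b)), b)))  →  p(g(g(b, g(b, b)), g(p(p(b)), b)))   [R4 at 1.1]
2. p(g(g(b, g(b, b)), g(p(p(b)), b)))  →  p(g(g(b, b), g(p(p(b)), b)))   [R4 at 1.1]
3. p(g(g(b, b), g(p(p(b)), b)))  →  p(g(b, g(p(p(b)), b)))   [R4 at 1.1]
4. p(g(b, g(p(p(b)), b)))  →  p(g(p(p(b)), b))   [R4 at 1]
5. p(g(p(p(b)), b))  →  p(b)   [R2 at 1]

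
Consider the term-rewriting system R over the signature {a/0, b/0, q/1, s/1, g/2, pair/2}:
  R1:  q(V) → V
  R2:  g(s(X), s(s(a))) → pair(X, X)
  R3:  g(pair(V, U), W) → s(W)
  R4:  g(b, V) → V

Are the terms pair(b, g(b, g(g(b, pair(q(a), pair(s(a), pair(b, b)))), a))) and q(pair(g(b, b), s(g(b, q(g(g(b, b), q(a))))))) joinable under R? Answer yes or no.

Reduce t₁ = pair(b, g(b, g(g(b, pair(q(a), pair(s(a), pair(b, b)))), a))):
1. pair(b, g(b, g(g(b, pair(q(a), pair(s(a), pair(b, b)))), a)))  →  pair(b, g(g(b, pair(q(a), pair(s(a), pair(b, b)))), a))   [R4 at 2]
2. pair(b, g(g(b, pair(q(a), pair(s(a), pair(b, b)))), a))  →  pair(b, g(pair(q(a), pair(s(a), pair(b, b))), a))   [R4 at 2.1]
3. pair(b, g(pair(q(a), pair(s(a), pair(b, b))), a))  →  pair(b, s(a))   [R3 at 2]

Reduce t₂ = q(pair(g(b, b), s(g(b, q(g(g(b, b), q(a))))))):
1. q(pair(g(b, b), s(g(b, q(g(g(b, b), q(a)))))))  →  pair(g(b, b), s(g(b, q(g(g(b, b), q(a))))))   [R1 at ε]
2. pair(g(b, b), s(g(b, q(g(g(b, b), q(a))))))  →  pair(b, s(g(b, q(g(g(b, b), q(a))))))   [R4 at 1]
3. pair(b, s(g(b, q(g(g(b, b), q(a))))))  →  pair(b, s(q(g(g(b, b), q(a)))))   [R4 at 2.1]
4. pair(b, s(q(g(g(b, b), q(a)))))  →  pair(b, s(g(g(b, b), q(a))))   [R1 at 2.1]
5. pair(b, s(g(g(b, b), q(a))))  →  pair(b, s(g(b, q(a))))   [R4 at 2.1.1]
6. pair(b, s(g(b, q(a))))  →  pair(b, s(q(a)))   [R4 at 2.1]
7. pair(b, s(q(a)))  →  pair(b, s(a))   [R1 at 2.1]

yes — NF(t₁) = pair(b, s(a)), NF(t₂) = pair(b, s(a))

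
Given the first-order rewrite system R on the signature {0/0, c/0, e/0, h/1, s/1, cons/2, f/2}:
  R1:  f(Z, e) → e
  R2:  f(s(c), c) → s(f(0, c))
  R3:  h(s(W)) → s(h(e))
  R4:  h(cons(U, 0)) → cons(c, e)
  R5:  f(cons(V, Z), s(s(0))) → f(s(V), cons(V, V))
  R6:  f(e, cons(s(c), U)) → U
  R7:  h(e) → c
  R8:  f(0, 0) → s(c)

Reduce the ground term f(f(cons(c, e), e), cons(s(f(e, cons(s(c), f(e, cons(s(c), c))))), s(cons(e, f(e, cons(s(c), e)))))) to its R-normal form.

1. f(f(cons(c, e), e), cons(s(f(e, cons(s(c), f(e, cons(s(c), c))))), s(cons(e, f(e, cons(s(c), e))))))  →  f(e, cons(s(f(e, cons(s(c), f(e, cons(s(c), c))))), s(cons(e, f(e, cons(s(c), e))))))   [R1 at 1]
2. f(e, cons(s(f(e, cons(s(c), f(e, cons(s(c), c))))), s(cons(e, f(e, cons(s(c), e))))))  →  f(e, cons(s(f(e, cons(s(c), c))), s(cons(e, f(e, cons(s(c), e))))))   [R6 at 2.1.1]
3. f(e, cons(s(f(e, cons(s(c), c))), s(cons(e, f(e, cons(s(c), e))))))  →  f(e, cons(s(c), s(cons(e, f(e, cons(s(c), e))))))   [R6 at 2.1.1]
4. f(e, cons(s(c), s(cons(e, f(e, cons(s(c), e))))))  →  s(cons(e, f(e, cons(s(c), e))))   [R6 at ε]
5. s(cons(e, f(e, cons(s(c), e))))  →  s(cons(e, e))   [R6 at 1.2]

s(cons(e, e))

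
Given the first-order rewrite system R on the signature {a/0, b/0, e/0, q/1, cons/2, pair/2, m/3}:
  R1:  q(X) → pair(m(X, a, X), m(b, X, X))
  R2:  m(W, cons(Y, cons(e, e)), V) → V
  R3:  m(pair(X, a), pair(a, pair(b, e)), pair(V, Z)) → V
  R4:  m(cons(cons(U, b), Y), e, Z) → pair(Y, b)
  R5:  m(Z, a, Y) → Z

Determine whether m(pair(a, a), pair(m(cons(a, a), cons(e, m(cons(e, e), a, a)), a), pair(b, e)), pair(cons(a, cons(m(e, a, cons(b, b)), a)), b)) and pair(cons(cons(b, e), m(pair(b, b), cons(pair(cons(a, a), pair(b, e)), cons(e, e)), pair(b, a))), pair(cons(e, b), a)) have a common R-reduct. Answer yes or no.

no — NF(t₁) = cons(a, cons(e, a)), NF(t₂) = pair(cons(cons(b, e), pair(b, a)), pair(cons(e, b), a))

Reduce t₁ = m(pair(a, a), pair(m(cons(a, a), cons(e, m(cons(e, e), a, a)), a), pair(b, e)), pair(cons(a, cons(m(e, a, cons(b, b)), a)), b)):
1. m(pair(a, a), pair(m(cons(a, a), cons(e, m(cons(e, e), a, a)), a), pair(b, e)), pair(cons(a, cons(m(e, a, cons(b, b)), a)), b))  →  m(pair(a, a), pair(m(cons(a, a), cons(e, cons(e, e)), a), pair(b, e)), pair(cons(a, cons(m(e, a, cons(b, b)), a)), b))   [R5 at 2.1.2.2]
2. m(pair(a, a), pair(m(cons(a, a), cons(e, cons(e, e)), a), pair(b, e)), pair(cons(a, cons(m(e, a, cons(b, b)), a)), b))  →  m(pair(a, a), pair(a, pair(b, e)), pair(cons(a, cons(m(e, a, cons(b, b)), a)), b))   [R2 at 2.1]
3. m(pair(a, a), pair(a, pair(b, e)), pair(cons(a, cons(m(e, a, cons(b, b)), a)), b))  →  cons(a, cons(m(e, a, cons(b, b)), a))   [R3 at ε]
4. cons(a, cons(m(e, a, cons(b, b)), a))  →  cons(a, cons(e, a))   [R5 at 2.1]

Reduce t₂ = pair(cons(cons(b, e), m(pair(b, b), cons(pair(cons(a, a), pair(b, e)), cons(e, e)), pair(b, a))), pair(cons(e, b), a)):
1. pair(cons(cons(b, e), m(pair(b, b), cons(pair(cons(a, a), pair(b, e)), cons(e, e)), pair(b, a))), pair(cons(e, b), a))  →  pair(cons(cons(b, e), pair(b, a)), pair(cons(e, b), a))   [R2 at 1.2]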